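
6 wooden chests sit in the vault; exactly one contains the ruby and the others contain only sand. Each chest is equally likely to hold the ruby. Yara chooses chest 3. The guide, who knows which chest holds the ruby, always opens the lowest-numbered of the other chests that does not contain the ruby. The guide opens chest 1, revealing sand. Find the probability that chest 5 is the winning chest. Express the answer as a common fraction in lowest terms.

Apply Bayes' rule, conditioning on where the ruby actually is.
If it is in chest 1 (prior 1/6): the guide opened chest 1, so this case is ruled out; weight (1/6)·0 = 0.
If it is in any of chests 2, 3, 4, 5, and 6 (prior 1/6 each): chest 1 is the lowest-numbered option available, probability 1; weight (1/6)·1 = 1/6 each.
The weights sum to 5/6.
So P(the ruby in chest 5 | the guide opened chest 1) = (1/6) / (5/6) = 1/5.

1/5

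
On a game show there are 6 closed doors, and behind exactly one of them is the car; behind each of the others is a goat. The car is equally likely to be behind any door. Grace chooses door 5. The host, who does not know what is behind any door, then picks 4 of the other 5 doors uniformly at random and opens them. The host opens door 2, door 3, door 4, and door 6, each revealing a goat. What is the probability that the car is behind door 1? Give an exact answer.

Because the host chose which doors to open without knowing where the car is, the choice is independent of the prize location. Learning that none of the 4 opened doors holds the car simply rules out those 4 locations and leaves the remaining 2 doors still equally likely by symmetry.
So P(the car behind door 1) = 1/2.

1/2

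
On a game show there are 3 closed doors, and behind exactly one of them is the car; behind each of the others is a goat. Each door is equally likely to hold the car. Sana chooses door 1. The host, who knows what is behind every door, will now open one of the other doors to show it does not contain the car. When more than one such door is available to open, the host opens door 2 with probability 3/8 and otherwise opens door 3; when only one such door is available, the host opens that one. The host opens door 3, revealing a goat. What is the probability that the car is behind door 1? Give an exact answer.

Condition on the true location of the car.
If it is behind door 1 (prior 1/3): door 2 is available but not opened, probability 5/8; weight (1/3)·(5/8) = 5/24.
If it is behind door 2 (prior 1/3): only door 3 is available, probability 1; weight (1/3)·1 = 1/3.
If it is behind door 3 (prior 1/3): the host opened door 3, so this case is ruled out; weight (1/3)·0 = 0.
The weights sum to 13/24.
So P(the car behind door 1 | the host opened door 3) = (5/24) / (13/24) = 5/13.

5/13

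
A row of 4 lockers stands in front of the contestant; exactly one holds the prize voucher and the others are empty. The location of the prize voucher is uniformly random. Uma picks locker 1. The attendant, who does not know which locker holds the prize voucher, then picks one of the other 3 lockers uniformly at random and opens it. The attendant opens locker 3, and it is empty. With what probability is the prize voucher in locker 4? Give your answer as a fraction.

1/3

Consider each possible location of the prize voucher in turn.
If it is in any of lockers 1, 2, and 4 (prior 1/4 each): the attendant picks locker 3 with probability 1/3 regardless, and it is not the prize; weight (1/4)·(1/3) = 1/12 each.
If it is in locker 3 (prior 1/4): the attendant opened locker 3, so this case is ruled out; weight (1/4)·0 = 0.
The weights sum to 1/4.
So P(the prize voucher in locker 4 | the attendant opened locker 3) = (1/12) / (1/4) = 1/3.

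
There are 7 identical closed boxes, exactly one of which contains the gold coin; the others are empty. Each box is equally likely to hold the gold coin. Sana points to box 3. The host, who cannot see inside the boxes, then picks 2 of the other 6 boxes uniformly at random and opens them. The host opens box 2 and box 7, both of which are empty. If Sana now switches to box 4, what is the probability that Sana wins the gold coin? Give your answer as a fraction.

Condition on the true location of the gold coin.
If it is in any of boxes 1, 3, 4, 5, and 6 (prior 1/7 each): the host picks exactly this set with probability 1/15 regardless, and none is the prize; weight (1/7)·(1/15) = 1/105 each.
If it is in either of boxes 2 and 7 (prior 1/7 each): that box was opened and seen not to hold the prize — ruled out; weight (1/7)·0 = 0 each.
The weights sum to 1/21.
So P(the gold coin in box 4 | the host opened box 2 and box 7) = (1/105) / (1/21) = 1/5.

1/5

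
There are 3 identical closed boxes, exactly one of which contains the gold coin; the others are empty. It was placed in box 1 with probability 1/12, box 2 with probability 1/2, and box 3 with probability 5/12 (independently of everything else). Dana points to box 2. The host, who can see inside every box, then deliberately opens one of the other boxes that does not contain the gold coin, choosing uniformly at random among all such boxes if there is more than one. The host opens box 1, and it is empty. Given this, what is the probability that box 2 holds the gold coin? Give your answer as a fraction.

3/8

Condition on the true location of the gold coin.
If it is in box 1 (prior 1/12): the host opened box 1, so this case is ruled out; weight (1/12)·0 = 0.
If it is in box 2 (prior 1/2): the host has 2 equally likely choices, so probability 1/2; weight (1/2)·(1/2) = 1/4.
If it is in box 3 (prior 5/12): the host has no choice, probability 1; weight (5/12)·1 = 5/12.
The weights sum to 2/3.
So P(the gold coin in box 2 | the host opened box 1) = (1/4) / (2/3) = 3/8.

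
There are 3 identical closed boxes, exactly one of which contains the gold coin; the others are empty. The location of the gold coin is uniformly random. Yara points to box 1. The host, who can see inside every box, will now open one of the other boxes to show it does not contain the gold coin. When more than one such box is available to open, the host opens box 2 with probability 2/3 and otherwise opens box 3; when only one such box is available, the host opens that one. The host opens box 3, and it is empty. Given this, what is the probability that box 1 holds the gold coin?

Consider each possible location of the gold coin in turn.
If it is in box 1 (prior 1/3): box 2 is available but not opened, probability 1/3; weight (1/3)·(1/3) = 1/9.
If it is in box 2 (prior 1/3): only box 3 is available, probability 1; weight (1/3)·1 = 1/3.
If it is in box 3 (prior 1/3): the host opened box 3, so this case is ruled out; weight (1/3)·0 = 0.
The weights sum to 4/9.
So P(the gold coin in box 1 | the host opened box 3) = (1/9) / (4/9) = 1/4.

1/4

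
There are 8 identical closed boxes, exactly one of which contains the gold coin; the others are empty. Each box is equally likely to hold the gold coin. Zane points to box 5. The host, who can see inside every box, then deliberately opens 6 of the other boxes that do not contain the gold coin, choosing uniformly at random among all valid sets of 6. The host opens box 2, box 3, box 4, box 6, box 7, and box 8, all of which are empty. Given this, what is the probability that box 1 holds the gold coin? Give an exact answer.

Consider each possible location of the gold coin in turn.
If it is in box 1 (prior 1/8): the host has no choice, probability 1; weight (1/8)·1 = 1/8.
If it is in any of boxes 2, 3, 4, 6, 7, and 8 (prior 1/8 each): that box was opened and seen not to hold the prize — ruled out; weight (1/8)·0 = 0 each.
If it is in box 5 (prior 1/8): the host has 7 equally likely choices, so probability 1/7; weight (1/8)·(1/7) = 1/56.
The weights sum to 1/7.
So P(the gold coin in box 1 | the host opened box 2, box 3, box 4, box 6, box 7, and box 8) = (1/8) / (1/7) = 7/8.

7/8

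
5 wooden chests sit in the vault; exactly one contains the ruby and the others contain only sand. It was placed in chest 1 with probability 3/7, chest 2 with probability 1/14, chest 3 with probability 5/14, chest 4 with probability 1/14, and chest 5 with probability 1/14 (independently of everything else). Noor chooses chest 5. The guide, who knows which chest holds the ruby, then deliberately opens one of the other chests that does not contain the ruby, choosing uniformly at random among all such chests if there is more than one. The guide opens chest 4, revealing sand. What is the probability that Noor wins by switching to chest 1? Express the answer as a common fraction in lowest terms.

Apply Bayes' rule, conditioning on where the ruby actually is.
If it is in chest 1 (prior 3/7): the guide has 3 equally likely choices, so probability 1/3; weight (3/7)·(1/3) = 1/7.
If it is in chest 2 (prior 1/14): the guide has 3 equally likely choices, so probability 1/3; weight (1/14)·(1/3) = 1/42.
If it is in chest 3 (prior 5/14): the guide has 3 equally likely choices, so probability 1/3; weight (5/14)·(1/3) = 5/42.
If it is in chest 4 (prior 1/14): the guide opened chest 4, so this case is ruled out; weight (1/14)·0 = 0.
If it is in chest 5 (prior 1/14): the guide has 4 equally likely choices, so probability 1/4; weight (1/14)·(1/4) = 1/56.
The weights sum to 17/56.
So P(the ruby in chest 1 | the guide opened chest 4) = (1/7) / (17/56) = 8/17.

8/17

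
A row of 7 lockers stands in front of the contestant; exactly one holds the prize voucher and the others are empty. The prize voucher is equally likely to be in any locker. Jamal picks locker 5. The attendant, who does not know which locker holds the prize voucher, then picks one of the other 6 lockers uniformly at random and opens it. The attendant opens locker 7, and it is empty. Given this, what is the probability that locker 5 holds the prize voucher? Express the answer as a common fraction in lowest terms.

Consider each possible location of the prize voucher in turn.
If it is in any of lockers 1, 2, 3, 4, 5, and 6 (prior 1/7 each): the attendant picks locker 7 with probability 1/6 regardless, and it is not the prize; weight (1/7)·(1/6) = 1/42 each.
If it is in locker 7 (prior 1/7): the attendant opened locker 7, so this case is ruled out; weight (1/7)·0 = 0.
The weights sum to 1/7.
So P(the prize voucher in locker 5 | the attendant opened locker 7) = (1/42) / (1/7) = 1/6.

1/6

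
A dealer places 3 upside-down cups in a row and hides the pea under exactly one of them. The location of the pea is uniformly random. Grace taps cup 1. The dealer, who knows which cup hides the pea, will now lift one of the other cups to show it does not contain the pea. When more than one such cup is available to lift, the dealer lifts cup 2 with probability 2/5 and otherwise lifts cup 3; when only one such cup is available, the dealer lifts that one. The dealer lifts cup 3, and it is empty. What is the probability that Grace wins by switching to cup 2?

5/8

Condition on the true location of the pea.
If it is under cup 1 (prior 1/3): cup 2 is available but not opened, probability 3/5; weight (1/3)·(3/5) = 1/5.
If it is under cup 2 (prior 1/3): only cup 3 is available, probability 1; weight (1/3)·1 = 1/3.
If it is under cup 3 (prior 1/3): the dealer opened cup 3, so this case is ruled out; weight (1/3)·0 = 0.
The weights sum to 8/15.
So P(the pea under cup 2 | the dealer opened cup 3) = (1/3) / (8/15) = 5/8.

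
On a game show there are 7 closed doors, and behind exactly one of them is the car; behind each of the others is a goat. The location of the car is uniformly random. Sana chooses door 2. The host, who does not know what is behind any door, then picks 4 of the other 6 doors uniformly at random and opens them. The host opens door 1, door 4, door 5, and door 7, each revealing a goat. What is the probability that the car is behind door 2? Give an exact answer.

1/3

Condition on the true location of the car.
If it is behind any of doors 1, 4, 5, and 7 (prior 1/7 each): that door was opened and seen not to hold the prize — ruled out; weight (1/7)·0 = 0 each.
If it is behind any of doors 2, 3, and 6 (prior 1/7 each): the host picks exactly this set with probability 1/15 regardless, and none is the prize; weight (1/7)·(1/15) = 1/105 each.
The weights sum to 1/35.
So P(the car behind door 2 | the host opened door 1, door 4, door 5, and door 7) = (1/105) / (1/35) = 1/3.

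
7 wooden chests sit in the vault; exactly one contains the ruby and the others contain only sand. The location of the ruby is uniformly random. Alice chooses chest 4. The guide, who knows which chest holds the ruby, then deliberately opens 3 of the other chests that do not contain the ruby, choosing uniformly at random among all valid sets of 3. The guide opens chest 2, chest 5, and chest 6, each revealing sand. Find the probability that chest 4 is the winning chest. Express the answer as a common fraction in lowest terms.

1/7

Condition on the true location of the ruby.
If it is in any of chests 1, 3, and 7 (prior 1/7 each): the guide has 10 equally likely choices, so probability 1/10; weight (1/7)·(1/10) = 1/70 each.
If it is in any of chests 2, 5, and 6 (prior 1/7 each): that chest was opened and seen not to hold the prize — ruled out; weight (1/7)·0 = 0 each.
If it is in chest 4 (prior 1/7): the guide has 20 equally likely choices, so probability 1/20; weight (1/7)·(1/20) = 1/140.
The weights sum to 1/20.
So P(the ruby in chest 4 | the guide opened chest 2, chest 5, and chest 6) = (1/140) / (1/20) = 1/7.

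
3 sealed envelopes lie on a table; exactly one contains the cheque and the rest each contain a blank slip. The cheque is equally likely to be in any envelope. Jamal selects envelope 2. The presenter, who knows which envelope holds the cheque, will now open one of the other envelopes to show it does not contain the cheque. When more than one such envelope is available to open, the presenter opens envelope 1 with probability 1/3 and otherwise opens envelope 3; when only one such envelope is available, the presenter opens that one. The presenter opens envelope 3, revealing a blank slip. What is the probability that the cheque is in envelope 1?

Consider each possible location of the cheque in turn.
If it is in envelope 1 (prior 1/3): only envelope 3 is available, probability 1; weight (1/3)·1 = 1/3.
If it is in envelope 2 (prior 1/3): envelope 1 is available but not opened, probability 2/3; weight (1/3)·(2/3) = 2/9.
If it is in envelope 3 (prior 1/3): the presenter opened envelope 3, so this case is ruled out; weight (1/3)·0 = 0.
The weights sum to 5/9.
So P(the cheque in envelope 1 | the presenter opened envelope 3) = (1/3) / (5/9) = 3/5.

3/5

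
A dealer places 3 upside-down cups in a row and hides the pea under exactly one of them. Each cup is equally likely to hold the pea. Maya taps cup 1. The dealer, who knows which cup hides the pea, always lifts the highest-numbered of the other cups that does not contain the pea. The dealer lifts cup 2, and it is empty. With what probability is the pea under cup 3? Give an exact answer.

1

Condition on the true location of the pea.
If it is under cup 1 (prior 1/3): the dealer would have opened cup 3 instead, probability 0; weight (1/3)·0 = 0.
If it is under cup 2 (prior 1/3): the dealer opened cup 2, so this case is ruled out; weight (1/3)·0 = 0.
If it is under cup 3 (prior 1/3): cup 2 is the highest-numbered option available, probability 1; weight (1/3)·1 = 1/3.
The weights sum to 1/3.
So P(the pea under cup 3 | the dealer opened cup 2) = (1/3) / (1/3) = 1.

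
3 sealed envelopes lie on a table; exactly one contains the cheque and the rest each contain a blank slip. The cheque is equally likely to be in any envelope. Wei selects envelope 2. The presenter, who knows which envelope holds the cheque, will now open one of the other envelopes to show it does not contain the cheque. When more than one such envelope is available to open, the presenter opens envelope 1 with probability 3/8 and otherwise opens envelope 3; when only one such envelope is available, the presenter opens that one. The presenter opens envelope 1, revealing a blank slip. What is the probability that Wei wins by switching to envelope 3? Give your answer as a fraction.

Condition on the true location of the cheque.
If it is in envelope 1 (prior 1/3): the presenter opened envelope 1, so this case is ruled out; weight (1/3)·0 = 0.
If it is in envelope 2 (prior 1/3): envelope 1 is available, opened with probability 3/8; weight (1/3)·(3/8) = 1/8.
If it is in envelope 3 (prior 1/3): only envelope 1 is available, probability 1; weight (1/3)·1 = 1/3.
The weights sum to 11/24.
So P(the cheque in envelope 3 | the presenter opened envelope 1) = (1/3) / (11/24) = 8/11.

8/11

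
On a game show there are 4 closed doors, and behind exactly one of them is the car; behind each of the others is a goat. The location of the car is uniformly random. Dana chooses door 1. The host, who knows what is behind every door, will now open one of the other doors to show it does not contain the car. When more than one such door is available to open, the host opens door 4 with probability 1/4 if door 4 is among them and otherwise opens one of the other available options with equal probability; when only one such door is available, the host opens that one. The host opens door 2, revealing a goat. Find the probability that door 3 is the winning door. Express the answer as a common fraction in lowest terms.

6/13

Condition on the true location of the car.
If it is behind door 1 (prior 1/4): door 4 is available but not opened; door 2 gets probability (1 − 1/4)/2 = 3/8; weight (1/4)·(3/8) = 3/32.
If it is behind door 2 (prior 1/4): the host opened door 2, so this case is ruled out; weight (1/4)·0 = 0.
If it is behind door 3 (prior 1/4): door 4 is available but not opened, probability 3/4; weight (1/4)·(3/4) = 3/16.
If it is behind door 4 (prior 1/4): door 4 holds the prize so is unavailable; the host chooses uniformly among the 2 others, probability 1/2; weight (1/4)·(1/2) = 1/8.
The weights sum to 13/32.
So P(the car behind door 3 | the host opened door 2) = (3/16) / (13/32) = 6/13.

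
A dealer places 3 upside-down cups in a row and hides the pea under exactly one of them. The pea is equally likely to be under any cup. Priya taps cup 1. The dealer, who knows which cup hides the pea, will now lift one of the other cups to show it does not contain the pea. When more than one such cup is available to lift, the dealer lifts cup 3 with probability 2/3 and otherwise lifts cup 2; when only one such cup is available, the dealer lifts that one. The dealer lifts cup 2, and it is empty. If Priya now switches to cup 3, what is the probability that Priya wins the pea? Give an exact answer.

3/4

Consider each possible location of the pea in turn.
If it is under cup 1 (prior 1/3): cup 3 is available but not opened, probability 1/3; weight (1/3)·(1/3) = 1/9.
If it is under cup 2 (prior 1/3): the dealer opened cup 2, so this case is ruled out; weight (1/3)·0 = 0.
If it is under cup 3 (prior 1/3): only cup 2 is available, probability 1; weight (1/3)·1 = 1/3.
The weights sum to 4/9.
So P(the pea under cup 3 | the dealer opened cup 2) = (1/3) / (4/9) = 3/4.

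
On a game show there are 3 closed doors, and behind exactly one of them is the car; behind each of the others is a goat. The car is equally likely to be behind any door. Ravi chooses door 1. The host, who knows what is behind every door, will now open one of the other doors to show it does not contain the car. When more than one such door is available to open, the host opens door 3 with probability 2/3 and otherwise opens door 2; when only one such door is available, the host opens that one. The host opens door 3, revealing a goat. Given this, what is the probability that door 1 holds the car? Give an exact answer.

2/5

Consider each possible location of the car in turn.
If it is behind door 1 (prior 1/3): door 3 is available, opened with probability 2/3; weight (1/3)·(2/3) = 2/9.
If it is behind door 2 (prior 1/3): only door 3 is available, probability 1; weight (1/3)·1 = 1/3.
If it is behind door 3 (prior 1/3): the host opened door 3, so this case is ruled out; weight (1/3)·0 = 0.
The weights sum to 5/9.
So P(the car behind door 1 | the host opened door 3) = (2/9) / (5/9) = 2/5.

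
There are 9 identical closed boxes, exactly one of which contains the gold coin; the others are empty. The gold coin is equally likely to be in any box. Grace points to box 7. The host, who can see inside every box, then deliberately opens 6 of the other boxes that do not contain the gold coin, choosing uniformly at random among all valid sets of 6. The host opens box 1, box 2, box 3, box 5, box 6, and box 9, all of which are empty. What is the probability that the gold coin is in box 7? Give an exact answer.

Consider each possible location of the gold coin in turn.
If it is in any of boxes 1, 2, 3, 5, 6, and 9 (prior 1/9 each): that box was opened and seen not to hold the prize — ruled out; weight (1/9)·0 = 0 each.
If it is in either of boxes 4 and 8 (prior 1/9 each): the host has 7 equally likely choices, so probability 1/7; weight (1/9)·(1/7) = 1/63 each.
If it is in box 7 (prior 1/9): the host has 28 equally likely choices, so probability 1/28; weight (1/9)·(1/28) = 1/252.
The weights sum to 1/28.
So P(the gold coin in box 7 | the host opened box 1, box 2, box 3, box 5, box 6, and box 9) = (1/252) / (1/28) = 1/9.

1/9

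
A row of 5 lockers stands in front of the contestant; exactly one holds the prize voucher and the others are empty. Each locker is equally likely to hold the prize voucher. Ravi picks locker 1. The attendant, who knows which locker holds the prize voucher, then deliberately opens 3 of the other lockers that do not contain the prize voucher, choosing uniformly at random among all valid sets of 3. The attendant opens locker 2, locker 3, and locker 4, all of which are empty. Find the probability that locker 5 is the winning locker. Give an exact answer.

Consider each possible location of the prize voucher in turn.
If it is in locker 1 (prior 1/5): the attendant has 4 equally likely choices, so probability 1/4; weight (1/5)·(1/4) = 1/20.
If it is in any of lockers 2, 3, and 4 (prior 1/5 each): that locker was opened and seen not to hold the prize — ruled out; weight (1/5)·0 = 0 each.
If it is in locker 5 (prior 1/5): the attendant has no choice, probability 1; weight (1/5)·1 = 1/5.
The weights sum to 1/4.
So P(the prize voucher in locker 5 | the attendant opened locker 2, locker 3, and locker 4) = (1/5) / (1/4) = 4/5.

4/5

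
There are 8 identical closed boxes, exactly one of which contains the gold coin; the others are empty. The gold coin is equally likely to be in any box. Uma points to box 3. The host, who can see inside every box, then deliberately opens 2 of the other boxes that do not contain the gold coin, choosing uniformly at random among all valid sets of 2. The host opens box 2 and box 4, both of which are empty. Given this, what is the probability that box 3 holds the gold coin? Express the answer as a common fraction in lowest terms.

1/8

Apply Bayes' rule, conditioning on where the gold coin actually is.
If it is in any of boxes 1, 5, 6, 7, and 8 (prior 1/8 each): the host has 15 equally likely choices, so probability 1/15; weight (1/8)·(1/15) = 1/120 each.
If it is in either of boxes 2 and 4 (prior 1/8 each): that box was opened and seen not to hold the prize — ruled out; weight (1/8)·0 = 0 each.
If it is in box 3 (prior 1/8): the host has 21 equally likely choices, so probability 1/21; weight (1/8)·(1/21) = 1/168.
The weights sum to 1/21.
So P(the gold coin in box 3 | the host opened box 2 and box 4) = (1/168) / (1/21) = 1/8.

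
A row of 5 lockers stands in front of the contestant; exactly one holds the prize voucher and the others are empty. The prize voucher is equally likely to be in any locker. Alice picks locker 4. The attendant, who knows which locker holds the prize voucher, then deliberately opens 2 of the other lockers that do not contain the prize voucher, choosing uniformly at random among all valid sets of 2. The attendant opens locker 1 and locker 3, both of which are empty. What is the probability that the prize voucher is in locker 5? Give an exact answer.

2/5

Apply Bayes' rule, conditioning on where the prize voucher actually is.
If it is in either of lockers 1 and 3 (prior 1/5 each): that locker was opened and seen not to hold the prize — ruled out; weight (1/5)·0 = 0 each.
If it is in either of lockers 2 and 5 (prior 1/5 each): the attendant has 3 equally likely choices, so probability 1/3; weight (1/5)·(1/3) = 1/15 each.
If it is in locker 4 (prior 1/5): the attendant has 6 equally likely choices, so probability 1/6; weight (1/5)·(1/6) = 1/30.
The weights sum to 1/6.
So P(the prize voucher in locker 5 | the attendant opened locker 1 and locker 3) = (1/15) / (1/6) = 2/5.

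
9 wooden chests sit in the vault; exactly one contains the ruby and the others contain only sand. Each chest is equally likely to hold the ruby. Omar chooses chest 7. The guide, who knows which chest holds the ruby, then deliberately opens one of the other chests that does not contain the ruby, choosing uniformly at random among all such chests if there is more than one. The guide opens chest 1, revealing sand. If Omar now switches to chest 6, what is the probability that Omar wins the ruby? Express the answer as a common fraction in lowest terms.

8/63

Consider each possible location of the ruby in turn.
If it is in chest 1 (prior 1/9): the guide opened chest 1, so this case is ruled out; weight (1/9)·0 = 0.
If it is in any of chests 2, 3, 4, 5, 6, 8, and 9 (prior 1/9 each): the guide has 7 equally likely choices, so probability 1/7; weight (1/9)·(1/7) = 1/63 each.
If it is in chest 7 (prior 1/9): the guide has 8 equally likely choices, so probability 1/8; weight (1/9)·(1/8) = 1/72.
The weights sum to 1/8.
So P(the ruby in chest 6 | the guide opened chest 1) = (1/63) / (1/8) = 8/63.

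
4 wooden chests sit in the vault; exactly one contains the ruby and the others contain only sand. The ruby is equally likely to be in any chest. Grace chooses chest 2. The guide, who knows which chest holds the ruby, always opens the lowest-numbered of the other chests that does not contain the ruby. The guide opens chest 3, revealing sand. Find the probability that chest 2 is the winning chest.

Condition on the true location of the ruby.
If it is in chest 1 (prior 1/4): chest 3 is the lowest-numbered option available, probability 1; weight (1/4)·1 = 1/4.
If it is in either of chests 2 and 4 (prior 1/4 each): the guide would have opened chest 1 instead, probability 0; weight (1/4)·0 = 0 each.
If it is in chest 3 (prior 1/4): the guide opened chest 3, so this case is ruled out; weight (1/4)·0 = 0.
The weights sum to 1/4.
So P(the ruby in chest 2 | the guide opened chest 3) = 0 / (1/4) = 0.

0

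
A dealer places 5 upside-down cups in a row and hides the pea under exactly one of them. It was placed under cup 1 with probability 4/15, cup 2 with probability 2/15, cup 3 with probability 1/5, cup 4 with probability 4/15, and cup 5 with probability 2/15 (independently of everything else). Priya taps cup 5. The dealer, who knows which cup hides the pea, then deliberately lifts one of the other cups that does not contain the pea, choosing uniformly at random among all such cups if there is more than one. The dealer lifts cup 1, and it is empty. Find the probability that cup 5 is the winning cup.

1/7

Apply Bayes' rule, conditioning on where the pea actually is.
If it is under cup 1 (prior 4/15): the dealer opened cup 1, so this case is ruled out; weight (4/15)·0 = 0.
If it is under cup 2 (prior 2/15): the dealer has 3 equally likely choices, so probability 1/3; weight (2/15)·(1/3) = 2/45.
If it is under cup 3 (prior 1/5): the dealer has 3 equally likely choices, so probability 1/3; weight (1/5)·(1/3) = 1/15.
If it is under cup 4 (prior 4/15): the dealer has 3 equally likely choices, so probability 1/3; weight (4/15)·(1/3) = 4/45.
If it is under cup 5 (prior 2/15): the dealer has 4 equally likely choices, so probability 1/4; weight (2/15)·(1/4) = 1/30.
The weights sum to 7/30.
So P(the pea under cup 5 | the dealer opened cup 1) = (1/30) / (7/30) = 1/7.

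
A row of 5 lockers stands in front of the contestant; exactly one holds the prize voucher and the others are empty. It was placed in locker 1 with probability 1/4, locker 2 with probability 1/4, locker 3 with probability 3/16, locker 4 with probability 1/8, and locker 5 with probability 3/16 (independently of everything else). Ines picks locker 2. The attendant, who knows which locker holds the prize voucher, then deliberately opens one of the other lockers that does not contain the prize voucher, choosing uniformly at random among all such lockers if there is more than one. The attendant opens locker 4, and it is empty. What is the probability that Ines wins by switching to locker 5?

3/13

Apply Bayes' rule, conditioning on where the prize voucher actually is.
If it is in locker 1 (prior 1/4): the attendant has 3 equally likely choices, so probability 1/3; weight (1/4)·(1/3) = 1/12.
If it is in locker 2 (prior 1/4): the attendant has 4 equally likely choices, so probability 1/4; weight (1/4)·(1/4) = 1/16.
If it is in either of lockers 3 and 5 (prior 3/16 each): the attendant has 3 equally likely choices, so probability 1/3; weight (3/16)·(1/3) = 1/16 each.
If it is in locker 4 (prior 1/8): the attendant opened locker 4, so this case is ruled out; weight (1/8)·0 = 0.
The weights sum to 13/48.
So P(the prize voucher in locker 5 | the attendant opened locker 4) = (1/16) / (13/48) = 3/13.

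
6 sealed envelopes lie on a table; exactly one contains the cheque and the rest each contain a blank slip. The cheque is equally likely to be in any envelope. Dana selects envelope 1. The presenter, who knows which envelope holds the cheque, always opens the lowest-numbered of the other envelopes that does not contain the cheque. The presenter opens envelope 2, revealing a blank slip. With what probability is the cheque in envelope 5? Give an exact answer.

1/5

Condition on the true location of the cheque.
If it is in any of envelopes 1, 3, 4, 5, and 6 (prior 1/6 each): envelope 2 is the lowest-numbered option available, probability 1; weight (1/6)·1 = 1/6 each.
If it is in envelope 2 (prior 1/6): the presenter opened envelope 2, so this case is ruled out; weight (1/6)·0 = 0.
The weights sum to 5/6.
So P(the cheque in envelope 5 | the presenter opened envelope 2) = (1/6) / (5/6) = 1/5.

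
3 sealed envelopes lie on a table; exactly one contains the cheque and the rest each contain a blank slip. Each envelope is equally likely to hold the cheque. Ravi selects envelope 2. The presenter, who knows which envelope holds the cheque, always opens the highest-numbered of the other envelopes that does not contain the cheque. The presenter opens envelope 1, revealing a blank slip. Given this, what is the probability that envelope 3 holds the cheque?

1

Condition on the true location of the cheque.
If it is in envelope 1 (prior 1/3): the presenter opened envelope 1, so this case is ruled out; weight (1/3)·0 = 0.
If it is in envelope 2 (prior 1/3): the presenter would have opened envelope 3 instead, probability 0; weight (1/3)·0 = 0.
If it is in envelope 3 (prior 1/3): envelope 1 is the highest-numbered option available, probability 1; weight (1/3)·1 = 1/3.
The weights sum to 1/3.
So P(the cheque in envelope 3 | the presenter opened envelope 1) = (1/3) / (1/3) = 1.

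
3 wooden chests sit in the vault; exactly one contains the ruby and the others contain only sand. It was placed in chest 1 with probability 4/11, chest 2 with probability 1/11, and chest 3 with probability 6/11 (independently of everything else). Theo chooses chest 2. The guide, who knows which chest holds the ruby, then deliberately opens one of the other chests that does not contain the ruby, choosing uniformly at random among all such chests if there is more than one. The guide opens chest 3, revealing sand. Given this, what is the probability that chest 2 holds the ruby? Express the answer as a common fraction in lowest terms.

1/9

Apply Bayes' rule, conditioning on where the ruby actually is.
If it is in chest 1 (prior 4/11): the guide has no choice, probability 1; weight (4/11)·1 = 4/11.
If it is in chest 2 (prior 1/11): the guide has 2 equally likely choices, so probability 1/2; weight (1/11)·(1/2) = 1/22.
If it is in chest 3 (prior 6/11): the guide opened chest 3, so this case is ruled out; weight (6/11)·0 = 0.
The weights sum to 9/22.
So P(the ruby in chest 2 | the guide opened chest 3) = (1/22) / (9/22) = 1/9.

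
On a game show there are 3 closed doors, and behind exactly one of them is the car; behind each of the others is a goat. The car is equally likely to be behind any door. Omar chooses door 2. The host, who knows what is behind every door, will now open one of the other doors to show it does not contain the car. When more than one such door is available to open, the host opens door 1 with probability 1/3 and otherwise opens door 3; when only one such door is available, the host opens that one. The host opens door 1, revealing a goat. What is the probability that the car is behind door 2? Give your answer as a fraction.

1/4

Apply Bayes' rule, conditioning on where the car actually is.
If it is behind door 1 (prior 1/3): the host opened door 1, so this case is ruled out; weight (1/3)·0 = 0.
If it is behind door 2 (prior 1/3): door 1 is available, opened with probability 1/3; weight (1/3)·(1/3) = 1/9.
If it is behind door 3 (prior 1/3): only door 1 is available, probability 1; weight (1/3)·1 = 1/3.
The weights sum to 4/9.
So P(the car behind door 2 | the host opened door 1) = (1/9) / (4/9) = 1/4.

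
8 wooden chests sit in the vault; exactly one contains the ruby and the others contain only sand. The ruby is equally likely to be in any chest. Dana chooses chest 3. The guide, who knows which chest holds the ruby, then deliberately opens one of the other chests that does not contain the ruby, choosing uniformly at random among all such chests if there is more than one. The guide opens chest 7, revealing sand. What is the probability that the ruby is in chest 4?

7/48

Apply Bayes' rule, conditioning on where the ruby actually is.
If it is in any of chests 1, 2, 4, 5, 6, and 8 (prior 1/8 each): the guide has 6 equally likely choices, so probability 1/6; weight (1/8)·(1/6) = 1/48 each.
If it is in chest 3 (prior 1/8): the guide has 7 equally likely choices, so probability 1/7; weight (1/8)·(1/7) = 1/56.
If it is in chest 7 (prior 1/8): the guide opened chest 7, so this case is ruled out; weight (1/8)·0 = 0.
The weights sum to 1/7.
So P(the ruby in chest 4 | the guide opened chest 7) = (1/48) / (1/7) = 7/48.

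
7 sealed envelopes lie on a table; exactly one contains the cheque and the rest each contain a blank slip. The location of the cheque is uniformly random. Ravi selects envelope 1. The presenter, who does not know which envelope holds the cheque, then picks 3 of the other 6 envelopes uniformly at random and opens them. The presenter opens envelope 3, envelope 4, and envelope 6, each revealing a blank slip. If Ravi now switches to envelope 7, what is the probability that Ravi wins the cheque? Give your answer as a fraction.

Condition on the true location of the cheque.
If it is in any of envelopes 1, 2, 5, and 7 (prior 1/7 each): the presenter picks exactly this set with probability 1/20 regardless, and none is the prize; weight (1/7)·(1/20) = 1/140 each.
If it is in any of envelopes 3, 4, and 6 (prior 1/7 each): that envelope was opened and seen not to hold the prize — ruled out; weight (1/7)·0 = 0 each.
The weights sum to 1/35.
So P(the cheque in envelope 7 | the presenter opened envelope 3, envelope 4, and envelope 6) = (1/140) / (1/35) = 1/4.

1/4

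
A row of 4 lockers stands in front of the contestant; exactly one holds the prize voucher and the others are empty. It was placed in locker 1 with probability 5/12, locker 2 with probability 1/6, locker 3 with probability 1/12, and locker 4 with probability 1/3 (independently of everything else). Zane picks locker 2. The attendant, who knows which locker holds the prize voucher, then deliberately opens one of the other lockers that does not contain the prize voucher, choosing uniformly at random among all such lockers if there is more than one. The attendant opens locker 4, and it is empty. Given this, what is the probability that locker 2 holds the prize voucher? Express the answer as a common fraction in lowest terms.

Apply Bayes' rule, conditioning on where the prize voucher actually is.
If it is in locker 1 (prior 5/12): the attendant has 2 equally likely choices, so probability 1/2; weight (5/12)·(1/2) = 5/24.
If it is in locker 2 (prior 1/6): the attendant has 3 equally likely choices, so probability 1/3; weight (1/6)·(1/3) = 1/18.
If it is in locker 3 (prior 1/12): the attendant has 2 equally likely choices, so probability 1/2; weight (1/12)·(1/2) = 1/24.
If it is in locker 4 (prior 1/3): the attendant opened locker 4, so this case is ruled out; weight (1/3)·0 = 0.
The weights sum to 11/36.
So P(the prize voucher in locker 2 | the attendant opened locker 4) = (1/18) / (11/36) = 2/11.

2/11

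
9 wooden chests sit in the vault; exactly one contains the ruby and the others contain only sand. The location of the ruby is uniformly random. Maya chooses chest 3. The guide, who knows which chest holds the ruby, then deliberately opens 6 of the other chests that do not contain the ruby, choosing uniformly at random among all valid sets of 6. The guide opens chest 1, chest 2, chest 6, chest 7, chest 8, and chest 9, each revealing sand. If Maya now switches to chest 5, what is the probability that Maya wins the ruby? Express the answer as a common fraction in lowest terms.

4/9

Condition on the true location of the ruby.
If it is in any of chests 1, 2, 6, 7, 8, and 9 (prior 1/9 each): that chest was opened and seen not to hold the prize — ruled out; weight (1/9)·0 = 0 each.
If it is in chest 3 (prior 1/9): the guide has 28 equally likely choices, so probability 1/28; weight (1/9)·(1/28) = 1/252.
If it is in either of chests 4 and 5 (prior 1/9 each): the guide has 7 equally likely choices, so probability 1/7; weight (1/9)·(1/7) = 1/63 each.
The weights sum to 1/28.
So P(the ruby in chest 5 | the guide opened chest 1, chest 2, chest 6, chest 7, chest 8, and chest 9) = (1/63) / (1/28) = 4/9.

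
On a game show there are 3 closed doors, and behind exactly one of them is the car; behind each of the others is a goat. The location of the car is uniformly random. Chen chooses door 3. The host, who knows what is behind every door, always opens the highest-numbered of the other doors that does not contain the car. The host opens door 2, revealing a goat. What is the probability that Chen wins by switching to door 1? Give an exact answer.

Condition on the true location of the car.
If it is behind either of doors 1 and 3 (prior 1/3 each): door 2 is the highest-numbered option available, probability 1; weight (1/3)·1 = 1/3 each.
If it is behind door 2 (prior 1/3): the host opened door 2, so this case is ruled out; weight (1/3)·0 = 0.
The weights sum to 2/3.
So P(the car behind door 1 | the host opened door 2) = (1/3) / (2/3) = 1/2.

1/2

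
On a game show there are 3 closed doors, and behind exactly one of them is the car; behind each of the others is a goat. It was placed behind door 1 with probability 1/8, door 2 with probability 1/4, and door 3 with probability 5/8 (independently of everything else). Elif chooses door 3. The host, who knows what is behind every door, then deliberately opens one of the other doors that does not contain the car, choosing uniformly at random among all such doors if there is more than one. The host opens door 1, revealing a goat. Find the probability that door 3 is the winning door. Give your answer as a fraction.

Condition on the true location of the car.
If it is behind door 1 (prior 1/8): the host opened door 1, so this case is ruled out; weight (1/8)·0 = 0.
If it is behind door 2 (prior 1/4): the host has no choice, probability 1; weight (1/4)·1 = 1/4.
If it is behind door 3 (prior 5/8): the host has 2 equally likely choices, so probability 1/2; weight (5/8)·(1/2) = 5/16.
The weights sum to 9/16.
So P(the car behind door 3 | the host opened door 1) = (5/16) / (9/16) = 5/9.

5/9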